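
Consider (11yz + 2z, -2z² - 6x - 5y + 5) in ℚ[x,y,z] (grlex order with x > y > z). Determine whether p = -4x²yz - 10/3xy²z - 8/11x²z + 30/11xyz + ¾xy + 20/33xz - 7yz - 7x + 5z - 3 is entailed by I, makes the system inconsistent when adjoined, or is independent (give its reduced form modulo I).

-4x²yz - 10/3xy²z - 8/11x²z + 30/11xyz + ¾xy + 20/33xz - 7yz - 7x + 5z - 3 is independent of I; its normal form modulo I is -⅝y² - 157/22x + 45/88y + 69/11z - 127/44.

First compute the reduced Gröbner basis of I by Buchberger's algorithm.
f_1 = 11yz + 2z, LT = yz.
f_2 = -2z² - 6x - 5y + 5, LT = z².

S(f_1,f_2): lcm = yz². S = -3xy - 5/2y² + 2/11z² + 5/2y.
  reduce S modulo (f_1, f_2):
  remainder -3xy - 5/2y² - 6/11x + 45/22y + 5/11 ≠ 0; add h_3 = -3xy - 5/2y² - 6/11x + 45/22y + 5/11 to the basis.

The other S-polynomials (S(f_1,h_3), S(f_2,h_3)) all reduce to 0 modulo the current basis, so we have a Gröbner basis.
Inter-reduce: drop elements whose leading term is divisible by another's, tail-reduce, and make monic.
Reduced Gröbner basis: {xy + ⅚y² + 2/11x - 15/22y - 5/33, yz + 2/11z, z² + 3x + 5/2y - 5/2}.
Label its elements g_1 = xy + ⅚y² + 2/11x - 15/22y - 5/33, g_2 = yz + 2/11z, g_3 = z² + 3x + 5/2y - 5/2.

Reduce p = -4x²yz - 10/3xy²z - 8/11x²z + 30/11xyz + ¾xy + 20/33xz - 7yz - 7x + 5z - 3 modulo G:
  leading term x²yz: subtract (-4xz)·g_1 from -4x²yz - 10/3xy²z - 8/11x²z + 30/11xyz + ¾xy + 20/33xz - 7yz - 7x + 5z - 3 → ¾xy - 7yz - 7x + 5z - 3
  leading term xy: subtract (¾)·g_1 from ¾xy - 7yz - 7x + 5z - 3 → -⅝y² - 7yz - 157/22x + 45/88y + 5z - 127/44
  leading term y²: no divisor's leading term divides it; move -⅝y² to the remainder.
  leading term yz: subtract (-7)·g_2 from -7yz - 157/22x + 45/88y + 5z - 127/44 → -157/22x + 45/88y + 69/11z - 127/44
  leading term x: no divisor's leading term divides it; move -157/22x to the remainder.
  leading term y: no divisor's leading term divides it; move 45/88y to the remainder.
  leading term z: no divisor's leading term divides it; move 69/11z to the remainder.
  leading term 1: no divisor's leading term divides it; move -127/44 to the remainder.
  normal form = -⅝y² - 157/22x + 45/88y + 69/11z - 127/44.
The normal form is nonzero, so p ∉ I. Since p minus its normal form lies in I, I + (p) = I + (r) where r = -⅝y² - 157/22x + 45/88y + 69/11z - 127/44; decide whether this ideal is the whole ring.
Run Buchberger on G together with r (pairs among the g_i already reduce to 0 since G is a Gröbner basis):
g_1 = xy + ⅚y² + 2/11x - 15/22y - 5/33, LT = xy.
g_2 = yz + 2/11z, LT = yz.
g_3 = z² + 3x + 5/2y - 5/2, LT = z².
r = -⅝y² - 157/22x + 45/88y + 69/11z - 127/44, LT = y².

S(g_1,r): lcm = xy². S = ⅚y³ - 628/55x² + xy + 552/55xz - 15/22y² - 254/55x - 5/33y.
  reduce S modulo (g_1, g_2, g_3, r):
  remainder -628/55x² + 552/55xz - 41626/495x - 4y + 2300/33z - 1124/33 ≠ 0; add m_5 = -628/55x² + 552/55xz - 41626/495x - 4y + 2300/33z - 1124/33 to the basis.

S(g_2,r): lcm = y²z. S = -628/55xz + yz + 552/55z² - 254/55z.
  reduce S modulo (g_1, g_2, g_3, r, m_5):
  remainder -628/55xz - 1656/55x - 276/11y - 24/5z + 276/11 ≠ 0; add m_6 = -628/55xz - 1656/55x - 276/11y - 24/5z + 276/11 to the basis.

The other S-polynomials (S(g_1,g_2), S(g_1,g_3), S(g_2,g_3), S(g_3,r), S(g_1,m_5), S(g_2,m_5), S(g_3,m_5), S(r,m_5), S(g_1,m_6), S(g_2,m_6), S(g_3,m_6), S(r,m_6), S(m_5,m_6)) all reduce to 0 modulo the current basis, so we have a Gröbner basis.
Inter-reduce: drop elements whose leading term is divisible by another's, tail-reduce, and make monic.
Reduced Gröbner basis: {x² + 4296017/443682x + 56245/24649y - 424051/73947z + 77755/73947, xy - 28/3x + 92/11z - 4, xz + 414/157x + 345/157y + 66/157z - 345/157, y² + 628/55x - 9/11y - 552/55z + 254/55, yz + 2/11z, z² + 3x + 5/2y - 5/2}.
The reduced Gröbner basis of I + (p) is {x² + 4296017/443682x + 56245/24649y - 424051/73947z + 77755/73947, xy - 28/3x + 92/11z - 4, xz + 414/157x + 345/157y + 66/157z - 345/157, y² + 628/55x - 9/11y - 552/55z + 254/55, yz + 2/11z, z² + 3x + 5/2y - 5/2} ≠ {1}, a proper ideal, so the enlarged system stays consistent: p is independent of I, with normal form -⅝y² - 157/22x + 45/88y + 69/11z - 127/44.

The remainder on division by a Gröbner basis is unique — it is the normal form.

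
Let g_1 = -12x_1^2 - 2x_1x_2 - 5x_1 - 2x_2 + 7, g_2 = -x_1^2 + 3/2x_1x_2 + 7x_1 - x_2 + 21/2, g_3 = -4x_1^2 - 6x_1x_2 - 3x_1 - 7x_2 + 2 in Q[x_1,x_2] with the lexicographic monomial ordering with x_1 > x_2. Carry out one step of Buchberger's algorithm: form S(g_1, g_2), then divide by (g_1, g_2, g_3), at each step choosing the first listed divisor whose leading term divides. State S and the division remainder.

S(g_1, g_2) = 5/3x_1x_2 + 89/12x_1 - 5/6x_2 + 119/12; remainder on division = 5/3x_1x_2 + 89/12x_1 - 5/6x_2 + 119/12.

lcm(LM(g_1), LM(g_2)) = x_1^2.
S = (lcm/LT(g_1))·g_1 − (lcm/LT(g_2))·g_2 = 5/3x_1x_2 + 89/12x_1 - 5/6x_2 + 119/12.
Reduce S modulo (g_1, g_2, g_3) in that order:
  leading term x_1x_2: no divisor's leading term divides it; move 5/3x_1x_2 to the remainder.
  leading term x_1: no divisor's leading term divides it; move 89/12x_1 to the remainder.
  leading term x_2: no divisor's leading term divides it; move -5/6x_2 to the remainder.
  leading term 1: no divisor's leading term divides it; move 119/12 to the remainder.
The remainder 5/3x_1x_2 + 89/12x_1 - 5/6x_2 + 119/12 is nonzero, so it would be added as the next basis element.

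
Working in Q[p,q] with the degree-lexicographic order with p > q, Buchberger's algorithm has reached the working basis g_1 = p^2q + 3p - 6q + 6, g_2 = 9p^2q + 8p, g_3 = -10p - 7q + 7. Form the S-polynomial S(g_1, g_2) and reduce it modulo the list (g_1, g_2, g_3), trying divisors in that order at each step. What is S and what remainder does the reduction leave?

lcm(LM(g_1), LM(g_2)) = p^2q.
S = (lcm/LT(g_1))·g_1 − (lcm/LT(g_2))·g_2 = 19/9p - 6q + 6.
Reduce S modulo (g_1, g_2, g_3) in that order:
  leading term p: subtract (-19/90)·g_3 from 19/9p - 6q + 6 → -673/90q + 673/90
  leading term q: no divisor's leading term divides it; move -673/90q to the remainder.
  leading term 1: no divisor's leading term divides it; move 673/90 to the remainder.
The remainder -673/90q + 673/90 is nonzero, so it would be added as the next basis element.

S(g_1, g_2) = 19/9p - 6q + 6; remainder on division = -673/90q + 673/90.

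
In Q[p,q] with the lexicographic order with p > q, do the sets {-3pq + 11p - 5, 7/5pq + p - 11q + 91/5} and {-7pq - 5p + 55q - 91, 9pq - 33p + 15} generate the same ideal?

Equality of ideals is decidable: compute both reduced Gröbner bases (unique for the ordering) and check whether they agree.
Buchberger on the first generating set:
f_1 = -3pq + 11p - 5, LT = pq.
f_2 = 7/5pq + p - 11q + 91/5, LT = pq.

S(f_1,f_2): lcm = pq. S = -92/21p + 55/7q - 34/3.
  leading term p: no divisor's leading term divides it; move -92/21p to the remainder.
  leading term q: no divisor's leading term divides it; move 55/7q to the remainder.
  leading term 1: no divisor's leading term divides it; move -34/3 to the remainder.
  remainder -92/21p + 55/7q - 34/3 ≠ 0; add g_3 = -92/21p + 55/7q - 34/3 to the basis.

S(f_1,g_3): lcm = pq. S = -11/3p + 165/92q^2 - 119/46q + 5/3.
  leading term p: subtract (77/92)·g_3 from -11/3p + 165/92q^2 - 119/46q + 5/3 → 165/92q^2 - 843/92q + 513/46
  leading term q^2: no divisor's leading term divides it; move 165/92q^2 to the remainder.
  leading term q: no divisor's leading term divides it; move -843/92q to the remainder.
  leading term 1: no divisor's leading term divides it; move 513/46 to the remainder.
  remainder 165/92q^2 - 843/92q + 513/46 ≠ 0; add g_4 = 165/92q^2 - 843/92q + 513/46 to the basis.

The other S-polynomials (S(f_2,g_3), S(f_1,g_4), S(f_2,g_4), S(g_3,g_4)) all reduce to 0 modulo the current basis, so we have a Gröbner basis.
Inter-reduce: drop elements whose leading term is divisible by another's, tail-reduce, and make monic.
Reduced Gröbner basis: {p - 165/92q + 119/46, q^2 - 281/55q + 342/55}.

Buchberger on the second generating set:
h_1 = -7pq - 5p + 55q - 91, LT = pq.
h_2 = 9pq - 33p + 15, LT = pq.

S(h_1,h_2): lcm = pq. S = 92/21p - 55/7q + 34/3.
  leading term p: no divisor's leading term divides it; move 92/21p to the remainder.
  leading term q: no divisor's leading term divides it; move -55/7q to the remainder.
  leading term 1: no divisor's leading term divides it; move 34/3 to the remainder.
  remainder 92/21p - 55/7q + 34/3 ≠ 0; add k_3 = 92/21p - 55/7q + 34/3 to the basis.

S(h_1,k_3): lcm = pq. S = 5/7p + 165/92q^2 - 3363/322q + 13.
  leading term p: subtract (15/92)·k_3 from 5/7p + 165/92q^2 - 3363/322q + 13 → 165/92q^2 - 843/92q + 513/46
  leading term q^2: no divisor's leading term divides it; move 165/92q^2 to the remainder.
  leading term q: no divisor's leading term divides it; move -843/92q to the remainder.
  leading term 1: no divisor's leading term divides it; move 513/46 to the remainder.
  remainder 165/92q^2 - 843/92q + 513/46 ≠ 0; add k_4 = 165/92q^2 - 843/92q + 513/46 to the basis.

The other S-polynomials (S(h_2,k_3), S(h_1,k_4), S(h_2,k_4), S(k_3,k_4)) all reduce to 0 modulo the current basis, so we have a Gröbner basis.
Inter-reduce: drop elements whose leading term is divisible by another's, tail-reduce, and make monic.
Reduced Gröbner basis: {p - 165/92q + 119/46, q^2 - 281/55q + 342/55}.

Same reduced basis, so the two generating sets span the same ideal.

Yes, the ideals are equal.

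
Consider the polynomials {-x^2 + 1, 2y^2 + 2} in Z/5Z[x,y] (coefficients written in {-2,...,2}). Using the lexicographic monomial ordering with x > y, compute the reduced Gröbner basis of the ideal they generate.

G = {x^2 - 1, y^2 + 1}

This is the nonlinear analogue of row-reducing a linear system.

f_1 = -x^2 + 1, LT = x^2.
f_2 = 2y^2 + 2, LT = y^2.

The S-polynomials (S(f_1,f_2)) all reduce to 0 modulo the current basis, so we have a Gröbner basis.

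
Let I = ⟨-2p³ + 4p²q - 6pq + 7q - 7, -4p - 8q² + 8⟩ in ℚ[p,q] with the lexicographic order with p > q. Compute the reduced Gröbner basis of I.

G = {p + 2q² - 2, q⁶ + q⁵ - 3q⁴ - 5/4q³ + 3q² + 11/16q - 23/16}

This is the nonlinear analogue of row-reducing a linear system.

f_1 = -2p³ + 4p²q - 6pq + 7q - 7, LT = p³.
f_2 = -4p - 8q² + 8, LT = p.

S(f_1,f_2): lcm = p³. S = -2p²q² - 2p²q + 2p² + 3pq - 7/2q + 7/2.
  leading term p²q²: subtract (½pq²)·f_2 from -2p²q² - 2p²q + 2p² + 3pq - 7/2q + 7/2 → -2p²q + 2p² + 4pq⁴ - 4pq² + 3pq - 7/2q + 7/2
  leading term p²q: subtract (½pq)·f_2 from -2p²q + 2p² + 4pq⁴ - 4pq² + 3pq - 7/2q + 7/2 → 2p² + 4pq⁴ + 4pq³ - 4pq² - pq - 7/2q + 7/2
  leading term p²: subtract (-½p)·f_2 from 2p² + 4pq⁴ + 4pq³ - 4pq² - pq - 7/2q + 7/2 → 4pq⁴ + 4pq³ - 8pq² - pq + 4p - 7/2q + 7/2
  leading term pq⁴: subtract (-q⁴)·f_2 from 4pq⁴ + 4pq³ - 8pq² - pq + 4p - 7/2q + 7/2 → 4pq³ - 8pq² - pq + 4p - 8q⁶ + 8q⁴ - 7/2q + 7/2
  leading term pq³: subtract (-q³)·f_2 from 4pq³ - 8pq² - pq + 4p - 8q⁶ + 8q⁴ - 7/2q + 7/2 → -8pq² - pq + 4p - 8q⁶ - 8q⁵ + 8q⁴ + 8q³ - 7/2q + 7/2
  leading term pq²: subtract (2q²)·f_2 from -8pq² - pq + 4p - 8q⁶ - 8q⁵ + 8q⁴ + 8q³ - 7/2q + 7/2 → -pq + 4p - 8q⁶ - 8q⁵ + 24q⁴ + 8q³ - 16q² - 7/2q + 7/2
  leading term pq: subtract (¼q)·f_2 from -pq + 4p - 8q⁶ - 8q⁵ + 24q⁴ + 8q³ - 16q² - 7/2q + 7/2 → 4p - 8q⁶ - 8q⁵ + 24q⁴ + 10q³ - 16q² - 11/2q + 7/2
  leading term p: subtract (-1)·f_2 from 4p - 8q⁶ - 8q⁵ + 24q⁴ + 10q³ - 16q² - 11/2q + 7/2 → -8q⁶ - 8q⁵ + 24q⁴ + 10q³ - 24q² - 11/2q + 23/2
  leading term q⁶: no divisor's leading term divides it; move -8q⁶ to the remainder.
  leading term q⁵: no divisor's leading term divides it; move -8q⁵ to the remainder.
  leading term q⁴: no divisor's leading term divides it; move 24q⁴ to the remainder.
  leading term q³: no divisor's leading term divides it; move 10q³ to the remainder.
  leading term q²: no divisor's leading term divides it; move -24q² to the remainder.
  leading term q: no divisor's leading term divides it; move -11/2q to the remainder.
  leading term 1: no divisor's leading term divides it; move 23/2 to the remainder.
  remainder -8q⁶ - 8q⁵ + 24q⁴ + 10q³ - 24q² - 11/2q + 23/2 ≠ 0; add g_3 = -8q⁶ - 8q⁵ + 24q⁴ + 10q³ - 24q² - 11/2q + 23/2 to the basis.

The other S-polynomials (S(f_1,g_3), S(f_2,g_3)) all reduce to 0 modulo the current basis, so we have a Gröbner basis.
Inter-reduce: drop elements whose leading term is divisible by another's, tail-reduce, and make monic.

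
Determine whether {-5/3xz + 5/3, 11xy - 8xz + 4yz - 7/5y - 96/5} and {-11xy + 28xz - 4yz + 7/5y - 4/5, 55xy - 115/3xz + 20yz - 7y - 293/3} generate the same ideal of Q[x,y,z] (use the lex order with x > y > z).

Yes, the ideals are equal.

Since reduced Gröbner bases are canonical representatives of ideals under a given ordering, it suffices to compute and compare them.
Buchberger on the first generating set:
f_1 = -5/3xz + 5/3, LT = xz.
f_2 = 11xy - 8xz + 4yz - 7/5y - 96/5, LT = xy.

S(f_1,f_2): lcm = xyz. S = 8/11xz^2 - 4/11yz^2 + 7/55yz - y + 96/55z.
  leading term xz^2: subtract (-24/55z)·f_1 from 8/11xz^2 - 4/11yz^2 + 7/55yz - y + 96/55z → -4/11yz^2 + 7/55yz - y + 136/55z
  leading term yz^2: no divisor's leading term divides it; move -4/11yz^2 to the remainder.
  leading term yz: no divisor's leading term divides it; move 7/55yz to the remainder.
  leading term y: no divisor's leading term divides it; move -y to the remainder.
  leading term z: no divisor's leading term divides it; move 136/55z to the remainder.
  remainder -4/11yz^2 + 7/55yz - y + 136/55z ≠ 0; add g_3 = -4/11yz^2 + 7/55yz - y + 136/55z to the basis.

The other S-polynomials (S(f_1,g_3), S(f_2,g_3)) all reduce to 0 modulo the current basis, so we have a Gröbner basis.
Inter-reduce: drop elements whose leading term is divisible by another's, tail-reduce, and make monic.
Reduced Gröbner basis: {xy + 4/11yz - 7/55y - 136/55, xz - 1, yz^2 - 7/20yz + 11/4y - 34/5z}.

Buchberger on the second generating set:
h_1 = -11xy + 28xz - 4yz + 7/5y - 4/5, LT = xy.
h_2 = 55xy - 115/3xz + 20yz - 7y - 293/3, LT = xy.

S(h_1,h_2): lcm = xy. S = -61/33xz + 61/33.
  leading term xz: no divisor's leading term divides it; move -61/33xz to the remainder.
  leading term 1: no divisor's leading term divides it; move 61/33 to the remainder.
  remainder -61/33xz + 61/33 ≠ 0; add k_3 = -61/33xz + 61/33 to the basis.

S(h_1,k_3): lcm = xyz. S = -28/11xz^2 + 4/11yz^2 - 7/55yz + y + 4/55z.
  leading term xz^2: subtract (84/61z)·k_3 from -28/11xz^2 + 4/11yz^2 - 7/55yz + y + 4/55z → 4/11yz^2 - 7/55yz + y - 136/55z
  leading term yz^2: no divisor's leading term divides it; move 4/11yz^2 to the remainder.
  leading term yz: no divisor's leading term divides it; move -7/55yz to the remainder.
  leading term y: no divisor's leading term divides it; move y to the remainder.
  leading term z: no divisor's leading term divides it; move -136/55z to the remainder.
  remainder 4/11yz^2 - 7/55yz + y - 136/55z ≠ 0; add k_4 = 4/11yz^2 - 7/55yz + y - 136/55z to the basis.

The other S-polynomials (S(h_2,k_3), S(h_1,k_4), S(h_2,k_4), S(k_3,k_4)) all reduce to 0 modulo the current basis, so we have a Gröbner basis.
Inter-reduce: drop elements whose leading term is divisible by another's, tail-reduce, and make monic.
Reduced Gröbner basis: {xy + 4/11yz - 7/55y - 136/55, xz - 1, yz^2 - 7/20yz + 11/4y - 34/5z}.

Same reduced basis, so the two generating sets span the same ideal.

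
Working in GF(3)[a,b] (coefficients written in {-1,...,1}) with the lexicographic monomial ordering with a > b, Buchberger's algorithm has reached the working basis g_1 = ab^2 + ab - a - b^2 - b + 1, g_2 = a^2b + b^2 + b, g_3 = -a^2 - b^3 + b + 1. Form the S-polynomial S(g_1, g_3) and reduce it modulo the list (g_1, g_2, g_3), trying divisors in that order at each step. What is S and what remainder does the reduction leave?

S(g_1, g_3) = a^2b - a^2 - ab^2 - ab + a - b^5 + b^3 + b^2; remainder on division = -b^5 - b^3 - b^2.

lcm(LM(g_1), LM(g_3)) = a^2b^2.
S = (lcm/LT(g_1))·g_1 − (lcm/LT(g_3))·g_3 = a^2b - a^2 - ab^2 - ab + a - b^5 + b^3 + b^2.
Reduce S modulo (g_1, g_2, g_3) in that order:
  leading term a^2b: subtract (1)·g_2 from a^2b - a^2 - ab^2 - ab + a - b^5 + b^3 + b^2 → -a^2 - ab^2 - ab + a - b^5 + b^3 - b
  leading term a^2: subtract (1)·g_3 from -a^2 - ab^2 - ab + a - b^5 + b^3 - b → -ab^2 - ab + a - b^5 - b^3 + b - 1
  leading term ab^2: subtract (-1)·g_1 from -ab^2 - ab + a - b^5 - b^3 + b - 1 → -b^5 - b^3 - b^2
  leading term b^5: no divisor's leading term divides it; move -b^5 to the remainder.
  leading term b^3: no divisor's leading term divides it; move -b^3 to the remainder.
  leading term b^2: no divisor's leading term divides it; move -b^2 to the remainder.
The remainder -b^5 - b^3 - b^2 is nonzero, so it would be added as the next basis element.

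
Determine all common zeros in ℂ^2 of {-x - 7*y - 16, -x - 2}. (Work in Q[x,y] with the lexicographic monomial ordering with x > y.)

Compute a lex Gröbner basis by Buchberger's algorithm.
f_1 = -x - 7*y - 16, LT = x.
f_2 = -x - 2, LT = x.

S(f_1,f_2): lcm = x. S = 7*y + 14.
  leading term y: no divisor's leading term divides it; move 7*y to the remainder.
  leading term 1: no divisor's leading term divides it; move 14 to the remainder.
  remainder 7*y + 14 ≠ 0; add h_3 = 7*y + 14 to the basis.

The other S-polynomials (S(f_1,h_3), S(f_2,h_3)) all reduce to 0 modulo the current basis, so we have a Gröbner basis.
Inter-reduce: drop elements whose leading term is divisible by another's, tail-reduce, and make monic.
Reduced Gröbner basis: {x + 2, y + 2}.

A lex Gröbner basis eliminates variables successively. Here y + 2 depends only on y, with roots {-2}; lifting each root through the earlier basis elements recovers the full solutions.
  y = -2: the earlier basis element becomes x + 2 = 0, giving x = -2 — point (-2, -2).

{(-2, -2)}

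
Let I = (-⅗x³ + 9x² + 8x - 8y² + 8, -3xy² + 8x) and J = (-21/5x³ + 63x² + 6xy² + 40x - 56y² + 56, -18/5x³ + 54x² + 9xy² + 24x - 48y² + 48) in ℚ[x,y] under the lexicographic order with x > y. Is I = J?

Equality of ideals is decidable: compute both reduced Gröbner bases (unique for the ordering) and check whether they agree.
Buchberger on the first generating set:
f_1 = -⅗x³ + 9x² + 8x - 8y² + 8, LT = x³.
f_2 = -3xy² + 8x, LT = xy².

S(f_1,f_2): lcm = x³y². S = 8/3x³ - 15x²y² - 40/3xy² + 40/3y⁴ - 40/3y².
  leading term x³: subtract (-40/9)·f_1 from 8/3x³ - 15x²y² - 40/3xy² + 40/3y⁴ - 40/3y² → -15x²y² + 40x² - 40/3xy² + 320/9x + 40/3y⁴ - 440/9y² + 320/9
  leading term x²y²: subtract (5x)·f_2 from -15x²y² + 40x² - 40/3xy² + 320/9x + 40/3y⁴ - 440/9y² + 320/9 → -40/3xy² + 320/9x + 40/3y⁴ - 440/9y² + 320/9
  leading term xy²: subtract (40/9)·f_2 from -40/3xy² + 320/9x + 40/3y⁴ - 440/9y² + 320/9 → 40/3y⁴ - 440/9y² + 320/9
  leading term y⁴: no divisor's leading term divides it; move 40/3y⁴ to the remainder.
  leading term y²: no divisor's leading term divides it; move -440/9y² to the remainder.
  leading term 1: no divisor's leading term divides it; move 320/9 to the remainder.
  remainder 40/3y⁴ - 440/9y² + 320/9 ≠ 0; add g_3 = 40/3y⁴ - 440/9y² + 320/9 to the basis.

S(f_1,g_3): leading monomials are coprime, so the S-polynomial reduces to 0 (Buchberger's first criterion).
S(f_2,g_3): lcm = xy⁴. S = xy² - 8/3x.
  leading term xy²: subtract (-⅓)·f_2 from xy² - 8/3x → 0
  remainder 0.

Every S-polynomial of the final basis reduces to 0, so we have a Gröbner basis.
Inter-reduce: drop elements whose leading term is divisible by another's, tail-reduce, and make monic.
Reduced Gröbner basis: {x³ - 15x² - 40/3x + 40/3y² - 40/3, xy² - 8/3x, y⁴ - 11/3y² + 8/3}.

Buchberger on the second generating set:
h_1 = -21/5x³ + 63x² + 6xy² + 40x - 56y² + 56, LT = x³.
h_2 = -18/5x³ + 54x² + 9xy² + 24x - 48y² + 48, LT = x³.

S(h_1,h_2): lcm = x³. S = 15/14xy² - 20/7x.
  leading term xy²: no divisor's leading term divides it; move 15/14xy² to the remainder.
  leading term x: no divisor's leading term divides it; move -20/7x to the remainder.
  remainder 15/14xy² - 20/7x ≠ 0; add k_3 = 15/14xy² - 20/7x to the basis.

S(h_1,k_3): lcm = x³y². S = 8/3x³ - 15x²y² - 10/7xy⁴ - 200/21xy² + 40/3y⁴ - 40/3y².
  leading term x³: subtract (-40/63)·h_1 from 8/3x³ - 15x²y² - 10/7xy⁴ - 200/21xy² + 40/3y⁴ - 40/3y² → -15x²y² + 40x² - 10/7xy⁴ - 40/7xy² + 1600/63x + 40/3y⁴ - 440/9y² + 320/9
  leading term x²y²: subtract (-14x)·k_3 from -15x²y² + 40x² - 10/7xy⁴ - 40/7xy² + 1600/63x + 40/3y⁴ - 440/9y² + 320/9 → -10/7xy⁴ - 40/7xy² + 1600/63x + 40/3y⁴ - 440/9y² + 320/9
  leading term xy⁴: subtract (-4/3y²)·k_3 from -10/7xy⁴ - 40/7xy² + 1600/63x + 40/3y⁴ - 440/9y² + 320/9 → -200/21xy² + 1600/63x + 40/3y⁴ - 440/9y² + 320/9
  leading term xy²: subtract (-80/9)·k_3 from -200/21xy² + 1600/63x + 40/3y⁴ - 440/9y² + 320/9 → 40/3y⁴ - 440/9y² + 320/9
  leading term y⁴: no divisor's leading term divides it; move 40/3y⁴ to the remainder.
  leading term y²: no divisor's leading term divides it; move -440/9y² to the remainder.
  leading term 1: no divisor's leading term divides it; move 320/9 to the remainder.
  remainder 40/3y⁴ - 440/9y² + 320/9 ≠ 0; add k_4 = 40/3y⁴ - 440/9y² + 320/9 to the basis.

S(h_2,k_3): lcm = x³y². S = 8/3x³ - 15x²y² - 5/2xy⁴ - 20/3xy² + 40/3y⁴ - 40/3y².
  leading term x³: subtract (-40/63)·h_1 from 8/3x³ - 15x²y² - 5/2xy⁴ - 20/3xy² + 40/3y⁴ - 40/3y² → -15x²y² + 40x² - 5/2xy⁴ - 20/7xy² + 1600/63x + 40/3y⁴ - 440/9y² + 320/9
  leading term x²y²: subtract (-14x)·k_3 from -15x²y² + 40x² - 5/2xy⁴ - 20/7xy² + 1600/63x + 40/3y⁴ - 440/9y² + 320/9 → -5/2xy⁴ - 20/7xy² + 1600/63x + 40/3y⁴ - 440/9y² + 320/9
  leading term xy⁴: subtract (-7/3y²)·k_3 from -5/2xy⁴ - 20/7xy² + 1600/63x + 40/3y⁴ - 440/9y² + 320/9 → -200/21xy² + 1600/63x + 40/3y⁴ - 440/9y² + 320/9
  leading term xy²: subtract (-80/9)·k_3 from -200/21xy² + 1600/63x + 40/3y⁴ - 440/9y² + 320/9 → 40/3y⁴ - 440/9y² + 320/9
  leading term y⁴: subtract (1)·k_4 from 40/3y⁴ - 440/9y² + 320/9 → 0
  remainder 0.

S(h_1,k_4): leading monomials are coprime, so the S-polynomial reduces to 0 (Buchberger's first criterion).
S(h_2,k_4): leading monomials are coprime, so the S-polynomial reduces to 0 (Buchberger's first criterion).
S(k_3,k_4): lcm = xy⁴. S = xy² - 8/3x.
  leading term xy²: subtract (14/15)·k_3 from xy² - 8/3x → 0
  remainder 0.

Every S-polynomial of the final basis reduces to 0, so we have a Gröbner basis.
Inter-reduce: drop elements whose leading term is divisible by another's, tail-reduce, and make monic.
Reduced Gröbner basis: {x³ - 15x² - 40/3x + 40/3y² - 40/3, xy² - 8/3x, y⁴ - 11/3y² + 8/3}.

These coincide, so the ideals are equal.
The same test decides containment: I ⊆ J iff every generator of I reduces to 0 modulo a Gröbner basis of J.

Yes, the ideals are equal.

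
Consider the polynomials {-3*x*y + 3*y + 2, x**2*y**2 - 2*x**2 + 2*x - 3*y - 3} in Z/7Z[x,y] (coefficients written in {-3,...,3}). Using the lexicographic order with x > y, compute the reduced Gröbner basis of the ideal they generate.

f_1 = -3*x*y + 3*y + 2, LT = x*y.
f_2 = x**2*y**2 - 2*x**2 + 2*x - 3*y - 3, LT = x**2*y**2.

S(f_1,f_2): lcm = x**2*y**2. S = 2*x**2 - x*y**2 - 3*x*y - 2*x + 3*y + 3.
  leading term x**2: no divisor's leading term divides it; move 2*x**2 to the remainder.
  leading term x*y**2: subtract (-2*y)·f_1 from -x*y**2 - 3*x*y - 2*x + 3*y + 3 → -3*x*y - 2*x - y**2 + 3
  leading term x*y: subtract (1)·f_1 from -3*x*y - 2*x - y**2 + 3 → -2*x - y**2 - 3*y + 1
  leading term x: no divisor's leading term divides it; move -2*x to the remainder.
  leading term y**2: no divisor's leading term divides it; move -y**2 to the remainder.
  leading term y: no divisor's leading term divides it; move -3*y to the remainder.
  leading term 1: no divisor's leading term divides it; move 1 to the remainder.
  remainder 2*x**2 - 2*x - y**2 - 3*y + 1 ≠ 0; add g_3 = 2*x**2 - 2*x - y**2 - 3*y + 1 to the basis.

S(f_1,g_3): lcm = x**2*y. S = -3*x - 3*y**3 - 2*y**2 + 3*y.
  leading term x: no divisor's leading term divides it; move -3*x to the remainder.
  leading term y**3: no divisor's leading term divides it; move -3*y**3 to the remainder.
  leading term y**2: no divisor's leading term divides it; move -2*y**2 to the remainder.
  leading term y: no divisor's leading term divides it; move 3*y to the remainder.
  remainder -3*x - 3*y**3 - 2*y**2 + 3*y ≠ 0; add g_4 = -3*x - 3*y**3 - 2*y**2 + 3*y to the basis.

S(f_2,g_3): lcm = x**2*y**2. S = -2*x**2 + x*y**2 + 2*x - 3*y**4 - 2*y**3 + 3*y**2 - 3*y - 3.
  leading term x**2: subtract (-1)·g_3 from -2*x**2 + x*y**2 + 2*x - 3*y**4 - 2*y**3 + 3*y**2 - 3*y - 3 → x*y**2 - 3*y**4 - 2*y**3 + 2*y**2 + y - 2
  leading term x*y**2: subtract (2*y)·f_1 from x*y**2 - 3*y**4 - 2*y**3 + 2*y**2 + y - 2 → -3*y**4 - 2*y**3 + 3*y**2 - 3*y - 2
  leading term y**4: no divisor's leading term divides it; move -3*y**4 to the remainder.
  leading term y**3: no divisor's leading term divides it; move -2*y**3 to the remainder.
  leading term y**2: no divisor's leading term divides it; move 3*y**2 to the remainder.
  leading term y: no divisor's leading term divides it; move -3*y to the remainder.
  leading term 1: no divisor's leading term divides it; move -2 to the remainder.
  remainder -3*y**4 - 2*y**3 + 3*y**2 - 3*y - 2 ≠ 0; add g_5 = -3*y**4 - 2*y**3 + 3*y**2 - 3*y - 2 to the basis.

The other S-polynomials (S(f_1,g_4), S(f_2,g_4), S(g_3,g_4), S(f_1,g_5), S(f_2,g_5), S(g_3,g_5), S(g_4,g_5)) all reduce to 0 modulo the current basis, so we have a Gröbner basis.
Inter-reduce: drop elements whose leading term is divisible by another's, tail-reduce, and make monic.

G = {x + y**3 + 3*y**2 - y, y**4 + 3*y**3 - y**2 + y + 3}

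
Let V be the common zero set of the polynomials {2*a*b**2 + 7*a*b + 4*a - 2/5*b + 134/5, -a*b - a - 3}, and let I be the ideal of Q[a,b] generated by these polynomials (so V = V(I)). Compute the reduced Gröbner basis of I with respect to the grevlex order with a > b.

f_1 = 2*a*b**2 + 7*a*b + 4*a - 2/5*b + 134/5, LT = a*b**2.
f_2 = -a*b - a - 3, LT = a*b.

S(f_1,f_2): lcm = a*b**2. S = 5/2*a*b + 2*a - 16/5*b + 67/5.
  leading term a*b: subtract (-5/2)·f_2 from 5/2*a*b + 2*a - 16/5*b + 67/5 → -1/2*a - 16/5*b + 59/10
  leading term a: no divisor's leading term divides it; move -1/2*a to the remainder.
  leading term b: no divisor's leading term divides it; move -16/5*b to the remainder.
  leading term 1: no divisor's leading term divides it; move 59/10 to the remainder.
  remainder -1/2*a - 16/5*b + 59/10 ≠ 0; add g_3 = -1/2*a - 16/5*b + 59/10 to the basis.

S(f_1,g_3): lcm = a*b**2. S = -32/5*b**3 + 7/2*a*b + 59/5*b**2 + 2*a - 1/5*b + 67/5.
  leading term b**3: no divisor's leading term divides it; move -32/5*b**3 to the remainder.
  leading term a*b: subtract (-7/2)·f_2 from 7/2*a*b + 59/5*b**2 + 2*a - 1/5*b + 67/5 → 59/5*b**2 - 3/2*a - 1/5*b + 29/10
  leading term b**2: no divisor's leading term divides it; move 59/5*b**2 to the remainder.
  leading term a: subtract (3)·g_3 from -3/2*a - 1/5*b + 29/10 → 47/5*b - 74/5
  leading term b: no divisor's leading term divides it; move 47/5*b to the remainder.
  leading term 1: no divisor's leading term divides it; move -74/5 to the remainder.
  remainder -32/5*b**3 + 59/5*b**2 + 47/5*b - 74/5 ≠ 0; add g_4 = -32/5*b**3 + 59/5*b**2 + 47/5*b - 74/5 to the basis.

S(f_2,g_3): lcm = a*b. S = -32/5*b**2 + a + 59/5*b + 3.
  leading term b**2: no divisor's leading term divides it; move -32/5*b**2 to the remainder.
  leading term a: subtract (-2)·g_3 from a + 59/5*b + 3 → 27/5*b + 74/5
  leading term b: no divisor's leading term divides it; move 27/5*b to the remainder.
  leading term 1: no divisor's leading term divides it; move 74/5 to the remainder.
  remainder -32/5*b**2 + 27/5*b + 74/5 ≠ 0; add g_5 = -32/5*b**2 + 27/5*b + 74/5 to the basis.

The other S-polynomials (S(f_1,g_4), S(f_2,g_4), S(g_3,g_4), S(f_1,g_5), S(f_2,g_5), S(g_3,g_5), S(g_4,g_5)) all reduce to 0 modulo the current basis, so we have a Gröbner basis.
Inter-reduce: drop elements whose leading term is divisible by another's, tail-reduce, and make monic.

G = {b**2 - 27/32*b - 37/16, a + 32/5*b - 59/5}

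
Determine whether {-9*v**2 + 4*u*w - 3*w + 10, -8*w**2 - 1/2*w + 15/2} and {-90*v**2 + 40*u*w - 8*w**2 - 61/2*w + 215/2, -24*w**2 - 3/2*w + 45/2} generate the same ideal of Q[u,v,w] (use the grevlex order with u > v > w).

Yes, the ideals are equal.

Equality of ideals is decidable: compute both reduced Gröbner bases (unique for the ordering) and check whether they agree.
Buchberger on the first generating set:
f_1 = -9*v**2 + 4*u*w - 3*w + 10, LT = v**2.
f_2 = -8*w**2 - 1/2*w + 15/2, LT = w**2.

S(f_1,f_2): leading monomials are coprime, so the S-polynomial reduces to 0 (Buchberger's first criterion).
Every S-polynomial of the final basis reduces to 0, so we have a Gröbner basis.
Inter-reduce: drop elements whose leading term is divisible by another's, tail-reduce, and make monic.
Reduced Gröbner basis: {v**2 - 4/9*u*w + 1/3*w - 10/9, w**2 + 1/16*w - 15/16}.

Buchberger on the second generating set:
h_1 = -90*v**2 + 40*u*w - 8*w**2 - 61/2*w + 215/2, LT = v**2.
h_2 = -24*w**2 - 3/2*w + 45/2, LT = w**2.

S(h_1,h_2): leading monomials are coprime, so the S-polynomial reduces to 0 (Buchberger's first criterion).
Every S-polynomial of the final basis reduces to 0, so we have a Gröbner basis.
Inter-reduce: drop elements whose leading term is divisible by another's, tail-reduce, and make monic.
Reduced Gröbner basis: {v**2 - 4/9*u*w + 1/3*w - 10/9, w**2 + 1/16*w - 15/16}.

The two bases agree; hence the ideals are identical.
The same test decides containment: I ⊆ J iff every generator of I reduces to 0 modulo a Gröbner basis of J.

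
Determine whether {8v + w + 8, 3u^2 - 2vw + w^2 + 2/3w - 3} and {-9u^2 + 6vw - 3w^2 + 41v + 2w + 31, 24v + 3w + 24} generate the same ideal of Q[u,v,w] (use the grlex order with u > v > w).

For a fixed monomial order, each ideal has a unique reduced Gröbner basis; comparing bases decides equality.
Buchberger on the first generating set:
f_1 = 8v + w + 8, LT = v.
f_2 = 3u^2 - 2vw + w^2 + 2/3w - 3, LT = u^2.

The S-polynomials (S(f_1,f_2)) all reduce to 0 modulo the current basis, so we have a Gröbner basis.
Inter-reduce: drop elements whose leading term is divisible by another's, tail-reduce, and make monic.
Reduced Gröbner basis: {u^2 + 5/12w^2 + 8/9w - 1, v + 1/8w + 1}.

Buchberger on the second generating set:
h_1 = -9u^2 + 6vw - 3w^2 + 41v + 2w + 31, LT = u^2.
h_2 = 24v + 3w + 24, LT = v.

The S-polynomials (S(h_1,h_2)) all reduce to 0 modulo the current basis, so we have a Gröbner basis.
Inter-reduce: drop elements whose leading term is divisible by another's, tail-reduce, and make monic.
Reduced Gröbner basis: {u^2 + 5/12w^2 + 73/72w + 10/9, v + 1/8w + 1}.

Since the reduced bases disagree, the two ideals are not the same.

No, the ideals differ.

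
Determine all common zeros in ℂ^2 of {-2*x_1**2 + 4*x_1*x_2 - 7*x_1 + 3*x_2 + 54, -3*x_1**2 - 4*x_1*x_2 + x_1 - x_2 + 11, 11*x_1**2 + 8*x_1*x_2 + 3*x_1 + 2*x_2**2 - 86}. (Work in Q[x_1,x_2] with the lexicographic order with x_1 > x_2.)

Compute a lex Gröbner basis by Buchberger's algorithm.
f_1 = -2*x_1**2 + 4*x_1*x_2 - 7*x_1 + 3*x_2 + 54, LT = x_1**2.
f_2 = -3*x_1**2 - 4*x_1*x_2 + x_1 - x_2 + 11, LT = x_1**2.
f_3 = 11*x_1**2 + 8*x_1*x_2 + 3*x_1 + 2*x_2**2 - 86, LT = x_1**2.

S(f_1,f_2): lcm = x_1**2. S = -10/3*x_1*x_2 + 23/6*x_1 - 11/6*x_2 - 70/3.
  leading term x_1*x_2: no divisor's leading term divides it; move -10/3*x_1*x_2 to the remainder.
  leading term x_1: no divisor's leading term divides it; move 23/6*x_1 to the remainder.
  leading term x_2: no divisor's leading term divides it; move -11/6*x_2 to the remainder.
  leading term 1: no divisor's leading term divides it; move -70/3 to the remainder.
  remainder -10/3*x_1*x_2 + 23/6*x_1 - 11/6*x_2 - 70/3 ≠ 0; add h_4 = -10/3*x_1*x_2 + 23/6*x_1 - 11/6*x_2 - 70/3 to the basis.

S(f_1,f_3): lcm = x_1**2. S = -30/11*x_1*x_2 + 71/22*x_1 - 2/11*x_2**2 - 3/2*x_2 - 211/11.
  leading term x_1*x_2: subtract (9/11)·h_4 from -30/11*x_1*x_2 + 71/22*x_1 - 2/11*x_2**2 - 3/2*x_2 - 211/11 → 1/11*x_1 - 2/11*x_2**2 - 1/11
  leading term x_1: no divisor's leading term divides it; move 1/11*x_1 to the remainder.
  leading term x_2**2: no divisor's leading term divides it; move -2/11*x_2**2 to the remainder.
  leading term 1: no divisor's leading term divides it; move -1/11 to the remainder.
  remainder 1/11*x_1 - 2/11*x_2**2 - 1/11 ≠ 0; add h_5 = 1/11*x_1 - 2/11*x_2**2 - 1/11 to the basis.

S(f_1,h_4): lcm = x_1**2*x_2. S = 23/20*x_1**2 - 2*x_1*x_2**2 + 59/20*x_1*x_2 - 7*x_1 - 3/2*x_2**2 - 27*x_2.
  leading term x_1**2: subtract (-23/40)·f_1 from 23/20*x_1**2 - 2*x_1*x_2**2 + 59/20*x_1*x_2 - 7*x_1 - 3/2*x_2**2 - 27*x_2 → -2*x_1*x_2**2 + 21/4*x_1*x_2 - 441/40*x_1 - 3/2*x_2**2 - 1011/40*x_2 + 621/20
  leading term x_1*x_2**2: subtract (3/5*x_2)·h_4 from -2*x_1*x_2**2 + 21/4*x_1*x_2 - 441/40*x_1 - 3/2*x_2**2 - 1011/40*x_2 + 621/20 → 59/20*x_1*x_2 - 441/40*x_1 - 2/5*x_2**2 - 451/40*x_2 + 621/20
  leading term x_1*x_2: subtract (-177/200)·h_4 from 59/20*x_1*x_2 - 441/40*x_1 - 2/5*x_2**2 - 451/40*x_2 + 621/20 → -3053/400*x_1 - 2/5*x_2**2 - 5159/400*x_2 + 52/5
  leading term x_1: subtract (-33583/400)·h_5 from -3053/400*x_1 - 2/5*x_2**2 - 5159/400*x_2 + 52/5 → -3133/200*x_2**2 - 5159/400*x_2 + 1107/400
  leading term x_2**2: no divisor's leading term divides it; move -3133/200*x_2**2 to the remainder.
  leading term x_2: no divisor's leading term divides it; move -5159/400*x_2 to the remainder.
  leading term 1: no divisor's leading term divides it; move 1107/400 to the remainder.
  remainder -3133/200*x_2**2 - 5159/400*x_2 + 1107/400 ≠ 0; add h_6 = -3133/200*x_2**2 - 5159/400*x_2 + 1107/400 to the basis.

S(f_3,h_4): lcm = x_1**2*x_2. S = 23/20*x_1**2 + 8/11*x_1*x_2**2 - 61/220*x_1*x_2 - 7*x_1 + 2/11*x_2**3 - 86/11*x_2.
  leading term x_1**2: subtract (-23/40)·f_1 from 23/20*x_1**2 + 8/11*x_1*x_2**2 - 61/220*x_1*x_2 - 7*x_1 + 2/11*x_2**3 - 86/11*x_2 → 8/11*x_1*x_2**2 + 89/44*x_1*x_2 - 441/40*x_1 + 2/11*x_2**3 - 2681/440*x_2 + 621/20
  leading term x_1*x_2**2: subtract (-12/55*x_2)·h_4 from 8/11*x_1*x_2**2 + 89/44*x_1*x_2 - 441/40*x_1 + 2/11*x_2**3 - 2681/440*x_2 + 621/20 → 629/220*x_1*x_2 - 441/40*x_1 + 2/11*x_2**3 - 2/5*x_2**2 - 4921/440*x_2 + 621/20
  leading term x_1*x_2: subtract (-1887/2200)·h_4 from 629/220*x_1*x_2 - 441/40*x_1 + 2/11*x_2**3 - 2/5*x_2**2 - 4921/440*x_2 + 621/20 → -34043/4400*x_1 + 2/11*x_2**3 - 2/5*x_2**2 - 56129/4400*x_2 + 607/55
  leading term x_1: subtract (-34043/400)·h_5 from -34043/4400*x_1 + 2/11*x_2**3 - 2/5*x_2**2 - 56129/4400*x_2 + 607/55 → 2/11*x_2**3 - 34923/2200*x_2**2 - 56129/4400*x_2 + 14517/4400
  leading term x_2**3: subtract (-400/34463*x_2)·h_6 from 2/11*x_2**3 - 34923/2200*x_2**2 - 56129/4400*x_2 + 14517/4400 → -110445559/6892600*x_2**2 - 175409357/13785200*x_2 + 14517/4400
  leading term x_2**2: subtract (110445559/107972579)·h_6 from -110445559/6892600*x_2**2 - 175409357/13785200*x_2 + 14517/4400 → 101155617/215945158*x_2 + 101155617/215945158
  leading term x_2: no divisor's leading term divides it; move 101155617/215945158*x_2 to the remainder.
  leading term 1: no divisor's leading term divides it; move 101155617/215945158 to the remainder.
  remainder 101155617/215945158*x_2 + 101155617/215945158 ≠ 0; add h_7 = 101155617/215945158*x_2 + 101155617/215945158 to the basis.

The other S-polynomials (S(f_2,f_3), S(f_2,h_4), S(f_1,h_5), S(f_2,h_5), S(f_3,h_5), S(h_4,h_5), S(f_1,h_6), S(f_2,h_6), S(f_3,h_6), S(h_4,h_6), S(h_5,h_6), S(f_1,h_7), S(f_2,h_7), S(f_3,h_7), S(h_4,h_7), S(h_5,h_7), S(h_6,h_7)) all reduce to 0 modulo the current basis, so we have a Gröbner basis.
Inter-reduce: drop elements whose leading term is divisible by another's, tail-reduce, and make monic.
Reduced Gröbner basis: {x_1 - 3, x_2 + 1}.

From the last basis element, x_2 + 1 = 0, so x_2 takes values in {-1}. Each choice, substituted upward through the basis, yields the corresponding point(s) of the solution set.
  x_2 = -1: the earlier basis element becomes x_1 - 3 = 0, giving x_1 = 3 — point (3, -1).

{(3, -1)}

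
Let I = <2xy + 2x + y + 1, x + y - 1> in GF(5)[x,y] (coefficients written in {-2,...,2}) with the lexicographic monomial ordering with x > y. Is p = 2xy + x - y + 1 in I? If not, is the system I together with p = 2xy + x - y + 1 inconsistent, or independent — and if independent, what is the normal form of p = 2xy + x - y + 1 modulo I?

2xy + x - y + 1 is independent of I; its normal form modulo I is -y - 1.

First compute the reduced Gröbner basis of I by Buchberger's algorithm.
f_1 = 2xy + 2x + y + 1, LT = xy.
f_2 = x + y - 1, LT = x.

S(f_1,f_2): lcm = xy. S = x - y^2 - y - 2.
  leading term x: subtract (1)·f_2 from x - y^2 - y - 2 → -y^2 - 2y - 1
  leading term y^2: no divisor's leading term divides it; move -y^2 to the remainder.
  leading term y: no divisor's leading term divides it; move -2y to the remainder.
  leading term 1: no divisor's leading term divides it; move -1 to the remainder.
  remainder -y^2 - 2y - 1 ≠ 0; add h_3 = -y^2 - 2y - 1 to the basis.

The other S-polynomials (S(f_1,h_3), S(f_2,h_3)) all reduce to 0 modulo the current basis, so we have a Gröbner basis.
Inter-reduce: drop elements whose leading term is divisible by another's, tail-reduce, and make monic.
Reduced Gröbner basis: {x + y - 1, y^2 + 2y + 1}.
Label its elements g_1 = x + y - 1, g_2 = y^2 + 2y + 1.

Reduce p = 2xy + x - y + 1 modulo G:
  leading term xy: subtract (2y)·g_1 from 2xy + x - y + 1 → x - 2y^2 + y + 1
  leading term x: subtract (1)·g_1 from x - 2y^2 + y + 1 → -2y^2 + 2
  leading term y^2: subtract (-2)·g_2 from -2y^2 + 2 → -y - 1
  leading term y: no divisor's leading term divides it; move -y to the remainder.
  leading term 1: no divisor's leading term divides it; move -1 to the remainder.
  normal form = -y - 1.
The normal form is nonzero, so p ∉ I. Since p minus its normal form lies in I, I + (p) = I + (r) where r = -y - 1; decide whether this ideal is the whole ring.
Run Buchberger on G together with r (pairs among the g_i already reduce to 0 since G is a Gröbner basis):
g_1 = x + y - 1, LT = x.
g_2 = y^2 + 2y + 1, LT = y^2.
r = -y - 1, LT = y.

The S-polynomials (S(g_1,g_2), S(g_1,r), S(g_2,r)) all reduce to 0 modulo the current basis, so we have a Gröbner basis.
Inter-reduce: drop elements whose leading term is divisible by another's, tail-reduce, and make monic.
Reduced Gröbner basis: {x - 2, y + 1}.
The reduced Gröbner basis of I + (p) is {x - 2, y + 1} ≠ {1}, a proper ideal, so the enlarged system stays consistent: p is independent of I, with normal form -y - 1.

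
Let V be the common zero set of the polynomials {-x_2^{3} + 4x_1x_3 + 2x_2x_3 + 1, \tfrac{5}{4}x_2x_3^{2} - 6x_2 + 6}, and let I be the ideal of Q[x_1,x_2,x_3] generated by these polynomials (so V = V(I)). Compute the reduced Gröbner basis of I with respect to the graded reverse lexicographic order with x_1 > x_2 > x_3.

The reduced Gröbner basis is the canonical form of the ideal for this ordering.

f_1 = -x_2^{3} + 4x_1x_3 + 2x_2x_3 + 1, LT = x_2^{3}.
f_2 = \tfrac{5}{4}x_2x_3^{2} - 6x_2 + 6, LT = x_2x_3^{2}.

S(f_1,f_2): lcm = x_2^{3}x_3^{2}. S = -4x_1x_3^{3} - 2x_2x_3^{3} + \tfrac{24}{5}x_2^{3} - \tfrac{24}{5}x_2^{2} - x_3^{2}.
  leading term x_1x_3^{3}: no divisor's leading term divides it; move -4x_1x_3^{3} to the remainder.
  leading term x_2x_3^{3}: subtract (-\tfrac{8}{5}x_3)·f_2 from -2x_2x_3^{3} + \tfrac{24}{5}x_2^{3} - \tfrac{24}{5}x_2^{2} - x_3^{2} → \tfrac{24}{5}x_2^{3} - \tfrac{24}{5}x_2^{2} - \tfrac{48}{5}x_2x_3 - x_3^{2} + \tfrac{48}{5}x_3
  leading term x_2^{3}: subtract (-\tfrac{24}{5})·f_1 from \tfrac{24}{5}x_2^{3} - \tfrac{24}{5}x_2^{2} - \tfrac{48}{5}x_2x_3 - x_3^{2} + \tfrac{48}{5}x_3 → -\tfrac{24}{5}x_2^{2} + \tfrac{96}{5}x_1x_3 - x_3^{2} + \tfrac{48}{5}x_3 + \tfrac{24}{5}
  leading term x_2^{2}: no divisor's leading term divides it; move -\tfrac{24}{5}x_2^{2} to the remainder.
  leading term x_1x_3: no divisor's leading term divides it; move \tfrac{96}{5}x_1x_3 to the remainder.
  leading term x_3^{2}: no divisor's leading term divides it; move -x_3^{2} to the remainder.
  leading term x_3: no divisor's leading term divides it; move \tfrac{48}{5}x_3 to the remainder.
  leading term 1: no divisor's leading term divides it; move \tfrac{24}{5} to the remainder.
  remainder -4x_1x_3^{3} - \tfrac{24}{5}x_2^{2} + \tfrac{96}{5}x_1x_3 - x_3^{2} + \tfrac{48}{5}x_3 + \tfrac{24}{5} ≠ 0; add g_3 = -4x_1x_3^{3} - \tfrac{24}{5}x_2^{2} + \tfrac{96}{5}x_1x_3 - x_3^{2} + \tfrac{48}{5}x_3 + \tfrac{24}{5} to the basis.

The other S-polynomials (S(f_1,g_3), S(f_2,g_3)) all reduce to 0 modulo the current basis, so we have a Gröbner basis.

G = {x_1x_3^{3} + \tfrac{6}{5}x_2^{2} - \tfrac{24}{5}x_1x_3 + \tfrac{1}{4}x_3^{2} - \tfrac{12}{5}x_3 - \tfrac{6}{5}, x_2^{3} - 4x_1x_3 - 2x_2x_3 - 1, x_2x_3^{2} - \tfrac{24}{5}x_2 + \tfrac{24}{5}}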